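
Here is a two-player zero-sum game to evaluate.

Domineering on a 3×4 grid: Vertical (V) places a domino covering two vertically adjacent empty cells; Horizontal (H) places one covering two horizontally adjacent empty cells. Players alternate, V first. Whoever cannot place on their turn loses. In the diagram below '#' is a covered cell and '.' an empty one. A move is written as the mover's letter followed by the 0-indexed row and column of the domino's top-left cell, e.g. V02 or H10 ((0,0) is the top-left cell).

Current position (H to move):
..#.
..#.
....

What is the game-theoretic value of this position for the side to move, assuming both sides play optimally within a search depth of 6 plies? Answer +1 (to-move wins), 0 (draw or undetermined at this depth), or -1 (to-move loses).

value(..#./..#./...., H) = +1

p1 H@[..#./..#./....]: H00[###./..#./....]-1 H10[..#./###./....]+1* H20[..#./..#./##..]-1 H21[..#./..#./.##.]-1 H22[..#./..#./..##]-1
p2 V@[..#./###./....]: V03[..##/####/....]-1* V13[..#./####/...#]-1
p3 H@[..##/####/....]: H00[####/####/....]+1* H20[..##/####/##..]+1 H21[..##/####/.##.]+1 H22[..##/####/..##]+1
p4 V@[####/####/....] terminal -1; root [..#./..#./....] d6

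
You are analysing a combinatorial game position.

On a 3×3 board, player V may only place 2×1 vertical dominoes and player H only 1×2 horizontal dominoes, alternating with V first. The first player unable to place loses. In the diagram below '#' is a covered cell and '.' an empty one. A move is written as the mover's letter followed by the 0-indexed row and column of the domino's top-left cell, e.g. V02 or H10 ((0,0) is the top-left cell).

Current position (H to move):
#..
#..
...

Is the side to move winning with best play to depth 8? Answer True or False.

ply 1, H at #../#../... | H01=-1→###/#../...; H11=+1→#../###/...*; H20=-1→#../#../##.; H21=-1→#../#../.##
ply 2: #../###/... is terminal -1 (V); from #../#../... depth 8

H winning at [#../#../...]: True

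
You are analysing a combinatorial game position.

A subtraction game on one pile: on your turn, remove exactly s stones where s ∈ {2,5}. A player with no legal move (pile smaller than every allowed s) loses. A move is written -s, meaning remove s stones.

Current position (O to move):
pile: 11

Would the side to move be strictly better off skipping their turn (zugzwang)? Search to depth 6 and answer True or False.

zugzwang(11, O) = True

p1 O@[11]: -2[9]-1* -5[6]-1
p2 X@[9]: -2[7]+1* -5[4]+1
p3 O@[7]: -2[5]-1* -5[2]-1
p4 X@[5]: -2[3]-1 -5[0]+1*
p5 O@[0] terminal -1; root [11] d6
if O skipped the turn, X would face:
~ p1 X@[11]: -2[9]-1* -5[6]-1
~ p2 O@[9]: -2[7]+1* -5[4]+1
~ p3 X@[7]: -2[5]-1* -5[2]-1
~ p4 O@[5]: -2[3]-1 -5[0]+1*
~ p5 X@[0] terminal -1; root [11] d6
compare (O): move=-1 vs pass=+1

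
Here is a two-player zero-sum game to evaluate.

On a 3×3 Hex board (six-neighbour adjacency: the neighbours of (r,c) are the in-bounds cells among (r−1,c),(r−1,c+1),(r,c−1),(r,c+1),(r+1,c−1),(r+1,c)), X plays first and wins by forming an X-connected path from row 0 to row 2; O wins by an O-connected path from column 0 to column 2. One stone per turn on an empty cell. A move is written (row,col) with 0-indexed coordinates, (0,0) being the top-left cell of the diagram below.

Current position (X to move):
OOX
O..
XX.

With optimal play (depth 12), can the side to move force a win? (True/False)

X winning at [OOX/O../XX.]: True

[OOX/O../XX.] X move#1: (1,1):+1/OOX/OX./XX.*, (1,2):+1/OOX/O.X/XX., (2,2):+1/OOX/O../XXX
[OOX/OX./XX.] end (terminal -1, O#2); searched OOX/O../XX. to 12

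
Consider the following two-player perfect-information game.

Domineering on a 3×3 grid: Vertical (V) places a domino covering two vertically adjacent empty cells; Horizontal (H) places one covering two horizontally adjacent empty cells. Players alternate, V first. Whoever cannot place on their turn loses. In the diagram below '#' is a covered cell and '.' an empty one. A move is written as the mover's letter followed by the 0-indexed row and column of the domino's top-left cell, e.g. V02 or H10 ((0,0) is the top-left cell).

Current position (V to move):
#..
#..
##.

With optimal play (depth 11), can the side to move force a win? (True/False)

V winning at [#../#../##.]: True

ply 1, V at #../#../##. | V01=+1→##./##./##.*; V02=+1→#.#/#.#/##.; V12=-1→#../#.#/###
ply 2: ##./##./##. is terminal -1 (H); from #../#../##. depth 11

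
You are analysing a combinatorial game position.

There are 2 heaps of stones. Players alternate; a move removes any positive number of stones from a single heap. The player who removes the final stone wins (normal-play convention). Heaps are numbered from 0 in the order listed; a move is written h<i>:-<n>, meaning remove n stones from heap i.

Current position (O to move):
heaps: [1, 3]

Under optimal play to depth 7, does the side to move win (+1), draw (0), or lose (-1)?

[(1,3)] O move#1: h0:-1:-1/(0,3), h1:-1:-1/(1,2), h1:-2:+1/(1,1)*, h1:-3:-1/(1,0)
[(1,1)] X move#2: h0:-1:-1/(0,1)*, h1:-1:-1/(1,0)
[(0,1)] O move#3: h1:-1:+1/(0,0)*
[(0,0)] end (terminal -1, X#4); searched (1,3) to 7

value((1,3), O) = +1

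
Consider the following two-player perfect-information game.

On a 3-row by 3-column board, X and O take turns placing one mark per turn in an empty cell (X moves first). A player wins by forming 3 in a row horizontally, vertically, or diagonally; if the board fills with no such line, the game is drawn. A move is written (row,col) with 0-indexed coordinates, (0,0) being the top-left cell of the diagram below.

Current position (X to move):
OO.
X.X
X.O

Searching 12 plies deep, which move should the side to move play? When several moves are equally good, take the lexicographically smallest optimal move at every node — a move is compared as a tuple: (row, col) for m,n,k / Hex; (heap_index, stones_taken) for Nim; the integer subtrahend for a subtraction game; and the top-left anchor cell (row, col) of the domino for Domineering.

ply 1, X at OO./X.X/X.O | (0,2)=-1→OOX/X.X/X.O; (1,1)=+1→OO./XXX/X.O*; (2,1)=-1→OO./X.X/XXO
ply 2: OO./XXX/X.O is terminal -1 (O); from OO./X.X/X.O depth 12

X's best at [OO./X.X/X.O]: (1,1)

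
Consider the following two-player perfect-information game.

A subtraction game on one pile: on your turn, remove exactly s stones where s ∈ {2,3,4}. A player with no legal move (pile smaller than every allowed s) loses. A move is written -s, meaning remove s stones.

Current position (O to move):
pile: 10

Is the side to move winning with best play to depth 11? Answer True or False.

ply 1, O at 10 | -2=-1→8; -3=+1→7*; -4=+1→6
ply 2, X at 7 | -2=-1→5*; -3=-1→4; -4=-1→3
ply 3, O at 5 | -2=-1→3; -3=-1→2; -4=+1→1*
ply 4: 1 is terminal -1 (X); from 10 depth 11

O winning at [10]: True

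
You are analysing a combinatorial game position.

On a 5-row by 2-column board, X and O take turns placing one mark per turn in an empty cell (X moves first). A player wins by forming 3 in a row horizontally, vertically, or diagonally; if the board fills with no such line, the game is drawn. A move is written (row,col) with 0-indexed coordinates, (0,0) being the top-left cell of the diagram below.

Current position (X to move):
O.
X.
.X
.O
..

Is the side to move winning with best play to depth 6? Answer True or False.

[O./X./.X/.O/..] X move#1: (0,1):+0/OX/X./.X/.O/..*, (1,1):+0/O./XX/.X/.O/.., (2,0):+0/O./X./XX/.O/.., (3,0):+0/O./X./.X/XO/.., (4,0):+0/O./X./.X/.O/X., (4,1):+0/O./X./.X/.O/.X
[OX/X./.X/.O/..] O move#2: (1,1):+0/OX/XO/.X/.O/..*, (2,0):-1/OX/X./OX/.O/.., (3,0):-1/OX/X./.X/OO/.., (4,0):-1/OX/X./.X/.O/O., (4,1):-1/OX/X./.X/.O/.O
[OX/XO/.X/.O/..] X move#3: (2,0):+0/OX/XO/XX/.O/..*, (3,0):+0/OX/XO/.X/XO/.., (4,0):+0/OX/XO/.X/.O/X., (4,1):+0/OX/XO/.X/.O/.X
[OX/XO/XX/.O/..] O move#4: (3,0):+0/OX/XO/XX/OO/..*, (4,0):-1/OX/XO/XX/.O/O., (4,1):-1/OX/XO/XX/.O/.O
[OX/XO/XX/OO/..] X move#5: (4,0):+0/OX/XO/XX/OO/X.*, (4,1):+0/OX/XO/XX/OO/.X
[OX/XO/XX/OO/X.] O move#6: (4,1):+0/OX/XO/XX/OO/XO*
[OX/XO/XX/OO/XO] end (terminal +0, X#7); searched O./X./.X/.O/.. to 6

X winning at [O./X./.X/.O/..]: False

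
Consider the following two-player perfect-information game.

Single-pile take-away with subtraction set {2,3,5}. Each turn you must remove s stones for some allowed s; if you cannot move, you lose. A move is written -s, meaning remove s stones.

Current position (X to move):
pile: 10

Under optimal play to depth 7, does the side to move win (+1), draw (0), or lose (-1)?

value(10, X) = +1

[10] X move#1: -2:+1/8*, -3:+1/7, -5:-1/5
[8] O move#2: -2:-1/6*, -3:-1/5, -5:-1/3
[6] X move#3: -2:-1/4, -3:-1/3, -5:+1/1*
[1] end (terminal -1, O#4); searched 10 to 7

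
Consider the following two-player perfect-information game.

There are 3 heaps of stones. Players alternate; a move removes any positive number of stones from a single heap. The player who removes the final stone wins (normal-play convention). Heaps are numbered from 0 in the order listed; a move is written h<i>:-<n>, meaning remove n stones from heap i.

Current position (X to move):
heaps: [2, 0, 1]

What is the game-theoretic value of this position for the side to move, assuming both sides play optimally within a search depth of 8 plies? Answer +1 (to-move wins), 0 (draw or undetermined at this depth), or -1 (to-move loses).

p1 X@[(2,0,1)]: h0:-1[(1,0,1)]+1* h0:-2[(0,0,1)]-1 h2:-1[(2,0,0)]-1
p2 O@[(1,0,1)]: h0:-1[(0,0,1)]-1* h2:-1[(1,0,0)]-1
p3 X@[(0,0,1)]: h2:-1[(0,0,0)]+1*
p4 O@[(0,0,0)] terminal -1; root [(2,0,1)] d8

value((2,0,1), X) = +1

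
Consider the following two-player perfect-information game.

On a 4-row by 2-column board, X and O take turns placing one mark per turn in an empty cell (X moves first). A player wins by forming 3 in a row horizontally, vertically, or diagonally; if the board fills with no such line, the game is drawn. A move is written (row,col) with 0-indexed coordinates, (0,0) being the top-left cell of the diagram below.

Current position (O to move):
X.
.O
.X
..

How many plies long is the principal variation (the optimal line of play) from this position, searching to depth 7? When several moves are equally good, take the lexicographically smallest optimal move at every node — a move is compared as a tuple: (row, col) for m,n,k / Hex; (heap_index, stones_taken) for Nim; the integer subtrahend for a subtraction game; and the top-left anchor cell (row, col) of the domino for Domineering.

p1 O@[X./.O/.X/..]: (0,1)[XO/.O/.X/..]+0* (1,0)[X./OO/.X/..]+0 (2,0)[X./.O/OX/..]+0 (3,0)[X./.O/.X/O.]+0 (3,1)[X./.O/.X/.O]+0
p2 X@[XO/.O/.X/..]: (1,0)[XO/XO/.X/..]+0* (2,0)[XO/.O/XX/..]+0 (3,0)[XO/.O/.X/X.]+0 (3,1)[XO/.O/.X/.X]+0
p3 O@[XO/XO/.X/..]: (2,0)[XO/XO/OX/..]+0* (3,0)[XO/XO/.X/O.]-1 (3,1)[XO/XO/.X/.O]-1
p4 X@[XO/XO/OX/..]: (3,0)[XO/XO/OX/X.]+0* (3,1)[XO/XO/OX/.X]+0
p5 O@[XO/XO/OX/X.]: (3,1)[XO/XO/OX/XO]+0*
p6 X@[XO/XO/OX/XO] terminal +0; root [X./.O/.X/..] d7

PV length from [X./.O/.X/..]: 5 plies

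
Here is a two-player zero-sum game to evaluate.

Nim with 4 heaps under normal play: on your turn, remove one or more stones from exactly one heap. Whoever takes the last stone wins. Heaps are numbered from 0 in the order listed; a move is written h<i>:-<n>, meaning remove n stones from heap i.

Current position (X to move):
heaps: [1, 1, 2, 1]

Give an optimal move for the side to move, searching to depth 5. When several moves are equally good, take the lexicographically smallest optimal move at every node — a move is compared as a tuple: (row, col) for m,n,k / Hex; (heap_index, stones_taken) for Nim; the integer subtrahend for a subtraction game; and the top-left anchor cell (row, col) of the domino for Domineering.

X's best at [(1,1,2,1)]: h2:-1

[(1,1,2,1)] X move#1: h0:-1:-1/(0,1,2,1), h1:-1:-1/(1,0,2,1), h2:-1:+1/(1,1,1,1)*, h2:-2:-1/(1,1,0,1), h3:-1:-1/(1,1,2,0)
[(1,1,1,1)] O move#2: h0:-1:-1/(0,1,1,1)*, h1:-1:-1/(1,0,1,1), h2:-1:-1/(1,1,0,1), h3:-1:-1/(1,1,1,0)
[(0,1,1,1)] X move#3: h1:-1:+1/(0,0,1,1)*, h2:-1:+1/(0,1,0,1), h3:-1:+1/(0,1,1,0)
[(0,0,1,1)] O move#4: h2:-1:-1/(0,0,0,1)*, h3:-1:-1/(0,0,1,0)
[(0,0,0,1)] X move#5: h3:-1:+1/(0,0,0,0)*
[(0,0,0,0)] end (terminal -1, O#6); searched (1,1,2,1) to 5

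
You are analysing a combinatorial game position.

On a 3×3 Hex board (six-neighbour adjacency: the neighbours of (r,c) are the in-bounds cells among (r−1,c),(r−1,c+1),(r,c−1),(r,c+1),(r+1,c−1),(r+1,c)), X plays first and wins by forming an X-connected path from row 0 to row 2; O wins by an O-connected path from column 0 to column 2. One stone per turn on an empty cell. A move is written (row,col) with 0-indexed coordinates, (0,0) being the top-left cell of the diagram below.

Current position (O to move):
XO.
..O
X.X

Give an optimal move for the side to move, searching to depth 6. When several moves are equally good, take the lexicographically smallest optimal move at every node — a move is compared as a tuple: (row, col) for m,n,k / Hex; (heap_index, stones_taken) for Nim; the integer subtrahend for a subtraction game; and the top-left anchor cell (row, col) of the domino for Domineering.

p1 O@[XO./..O/X.X]: (0,2)[XOO/..O/X.X]-1 (1,0)[XO./O.O/X.X]+1* (1,1)[XO./.OO/X.X]-1 (2,1)[XO./..O/XOX]-1
p2 X@[XO./O.O/X.X]: (0,2)[XOX/O.O/X.X]-1* (1,1)[XO./OXO/X.X]-1 (2,1)[XO./O.O/XXX]-1
p3 O@[XOX/O.O/X.X]: (1,1)[XOX/OOO/X.X]+1* (2,1)[XOX/O.O/XOX]-1
p4 X@[XOX/OOO/X.X] terminal -1; root [XO./..O/X.X] d6

O's best at [XO./..O/X.X]: (1,0)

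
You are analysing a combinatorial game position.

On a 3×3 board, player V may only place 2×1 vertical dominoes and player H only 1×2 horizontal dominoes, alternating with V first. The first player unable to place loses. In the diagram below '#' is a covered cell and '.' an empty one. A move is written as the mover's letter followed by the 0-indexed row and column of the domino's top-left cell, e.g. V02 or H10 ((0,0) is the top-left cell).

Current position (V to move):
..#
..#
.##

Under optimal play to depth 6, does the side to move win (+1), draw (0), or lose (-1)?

value(..#/..#/.##, V) = +1

ply 1, V at ..#/..#/.## | V00=+1→#.#/#.#/.##*; V01=+1→.##/.##/.##; V10=-1→..#/#.#/###
ply 2: #.#/#.#/.## is terminal -1 (H); from ..#/..#/.## depth 6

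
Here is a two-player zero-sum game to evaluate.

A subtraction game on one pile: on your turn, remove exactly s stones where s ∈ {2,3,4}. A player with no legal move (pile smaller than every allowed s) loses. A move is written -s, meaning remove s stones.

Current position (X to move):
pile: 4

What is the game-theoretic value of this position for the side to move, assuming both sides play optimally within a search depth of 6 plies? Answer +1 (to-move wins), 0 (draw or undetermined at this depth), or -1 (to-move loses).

value(4, X) = +1

ply 1, X at 4 | -2=-1→2; -3=+1→1*; -4=+1→0
ply 2: 1 is terminal -1 (O); from 4 depth 6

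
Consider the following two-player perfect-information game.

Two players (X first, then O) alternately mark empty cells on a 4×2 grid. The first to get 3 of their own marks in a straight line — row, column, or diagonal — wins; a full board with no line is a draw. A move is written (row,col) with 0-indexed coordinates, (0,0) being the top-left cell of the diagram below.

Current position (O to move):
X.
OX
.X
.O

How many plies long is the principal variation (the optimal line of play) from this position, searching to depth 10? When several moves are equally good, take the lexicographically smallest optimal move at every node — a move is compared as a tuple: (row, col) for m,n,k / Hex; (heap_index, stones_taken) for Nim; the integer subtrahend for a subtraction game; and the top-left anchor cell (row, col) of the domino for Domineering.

p1 O@[X./OX/.X/.O]: (0,1)[XO/OX/.X/.O]+0* (2,0)[X./OX/OX/.O]-1 (3,0)[X./OX/.X/OO]-1
p2 X@[XO/OX/.X/.O]: (2,0)[XO/OX/XX/.O]+0* (3,0)[XO/OX/.X/XO]+0
p3 O@[XO/OX/XX/.O]: (3,0)[XO/OX/XX/OO]+0*
p4 X@[XO/OX/XX/OO] terminal +0; root [X./OX/.X/.O] d10

PV length from [X./OX/.X/.O]: 3 plies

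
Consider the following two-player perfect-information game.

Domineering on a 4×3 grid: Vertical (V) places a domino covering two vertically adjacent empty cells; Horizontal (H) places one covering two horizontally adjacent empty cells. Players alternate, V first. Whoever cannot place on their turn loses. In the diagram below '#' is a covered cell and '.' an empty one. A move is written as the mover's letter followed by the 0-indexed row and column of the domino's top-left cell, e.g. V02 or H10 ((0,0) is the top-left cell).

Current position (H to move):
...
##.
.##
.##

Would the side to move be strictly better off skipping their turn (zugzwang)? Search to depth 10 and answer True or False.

zugzwang(.../##./.##/.##, H) = False

p1 H@[.../##./.##/.##]: H00[##./##./.##/.##]-1* H01[.##/##./.##/.##]-1
p2 V@[##./##./.##/.##]: V02[###/###/.##/.##]+1* V20[##./##./###/###]+1
p3 H@[###/###/.##/.##] terminal -1; root [.../##./.##/.##] d10
suppose H passes — search the same position with V to move:
pass> p1 V@[.../##./.##/.##]: V02[..#/###/.##/.##]+1* V20[.../##./###/###]-1
pass> p2 H@[..#/###/.##/.##]: H00[###/###/.##/.##]-1*
pass> p3 V@[###/###/.##/.##]: V20[###/###/###/###]+1*
pass> p4 H@[###/###/###/###] terminal -1; root [.../##./.##/.##] d10
for H: play -1, pass -1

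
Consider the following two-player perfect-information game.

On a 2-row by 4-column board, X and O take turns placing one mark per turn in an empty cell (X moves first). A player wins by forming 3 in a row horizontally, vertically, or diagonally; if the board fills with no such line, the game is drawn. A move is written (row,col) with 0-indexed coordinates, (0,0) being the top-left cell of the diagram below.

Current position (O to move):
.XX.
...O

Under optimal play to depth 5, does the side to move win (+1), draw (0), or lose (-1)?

value(.XX./...O, O) = -1

p1 O@[.XX./...O]: (0,0)[OXX./...O]-1* (0,3)[.XXO/...O]-1 (1,0)[.XX./O..O]-1 (1,1)[.XX./.O.O]-1 (1,2)[.XX./..OO]-1
p2 X@[OXX./...O]: (0,3)[OXXX/...O]+1* (1,0)[OXX./X..O]+0 (1,1)[OXX./.X.O]+0 (1,2)[OXX./..XO]+0
p3 O@[OXXX/...O] terminal -1; root [.XX./...O] d5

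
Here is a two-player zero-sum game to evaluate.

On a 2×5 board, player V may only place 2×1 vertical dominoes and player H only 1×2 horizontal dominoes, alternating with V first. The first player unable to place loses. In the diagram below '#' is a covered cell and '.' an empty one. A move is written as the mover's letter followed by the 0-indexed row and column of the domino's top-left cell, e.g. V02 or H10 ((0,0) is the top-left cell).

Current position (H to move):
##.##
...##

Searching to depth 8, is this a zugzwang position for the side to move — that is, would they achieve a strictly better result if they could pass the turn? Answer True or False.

zugzwang(##.##/...##, H) = False

[##.##/...##] H move#1: H10:-1/##.##/##.##, H11:+1/##.##/.####*
[##.##/.####] end (terminal -1, V#2); searched ##.##/...## to 8
if H skipped the turn, V would face:
~ [##.##/...##] V move#1: V02:-1/#####/..###*
~ [#####/..###] H move#2: H10:+1/#####/#####*
~ [#####/#####] end (terminal -1, V#3); searched ##.##/...## to 8
compare (H): move=+1 vs pass=+1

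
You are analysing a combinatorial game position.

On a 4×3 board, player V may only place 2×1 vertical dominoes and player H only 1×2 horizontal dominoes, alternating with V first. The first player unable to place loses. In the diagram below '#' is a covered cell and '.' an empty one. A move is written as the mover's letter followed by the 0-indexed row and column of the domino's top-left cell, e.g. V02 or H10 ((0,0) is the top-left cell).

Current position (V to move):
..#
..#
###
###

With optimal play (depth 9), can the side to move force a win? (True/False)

p1 V@[..#/..#/###/###]: V00[#.#/#.#/###/###]+1* V01[.##/.##/###/###]+1
p2 H@[#.#/#.#/###/###] terminal -1; root [..#/..#/###/###] d9

V winning at [..#/..#/###/###]: True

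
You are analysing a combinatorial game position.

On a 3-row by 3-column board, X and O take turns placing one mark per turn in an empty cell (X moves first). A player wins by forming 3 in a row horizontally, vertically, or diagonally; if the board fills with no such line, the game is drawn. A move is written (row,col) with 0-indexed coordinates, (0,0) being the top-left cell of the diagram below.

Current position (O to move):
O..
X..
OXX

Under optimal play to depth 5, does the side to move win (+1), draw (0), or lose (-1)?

value(O../X../OXX, O) = +1

ply 1, O at O../X../OXX | (0,1)=+0→OO./X../OXX; (0,2)=+1→O.O/X../OXX*; (1,1)=+0→O../XO./OXX; (1,2)=+0→O../X.O/OXX
ply 2, X at O.O/X../OXX | (0,1)=-1→OXO/X../OXX*; (1,1)=-1→O.O/XX./OXX; (1,2)=-1→O.O/X.X/OXX
ply 3, O at OXO/X../OXX | (1,1)=+1→OXO/XO./OXX*; (1,2)=-1→OXO/X.O/OXX
ply 4: OXO/XO./OXX is terminal -1 (X); from O../X../OXX depth 5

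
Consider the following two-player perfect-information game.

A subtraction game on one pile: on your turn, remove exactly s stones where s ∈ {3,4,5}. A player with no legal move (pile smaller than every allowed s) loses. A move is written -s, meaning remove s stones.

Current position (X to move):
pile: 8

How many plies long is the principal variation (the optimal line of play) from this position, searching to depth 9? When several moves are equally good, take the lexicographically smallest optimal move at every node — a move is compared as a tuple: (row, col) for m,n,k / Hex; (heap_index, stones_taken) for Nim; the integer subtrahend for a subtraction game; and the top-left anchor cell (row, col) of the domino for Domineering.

ply 1, X at 8 | -3=-1→5*; -4=-1→4; -5=-1→3
ply 2, O at 5 | -3=+1→2*; -4=+1→1; -5=+1→0
ply 3: 2 is terminal -1 (X); from 8 depth 9

PV length from [8]: 2 plies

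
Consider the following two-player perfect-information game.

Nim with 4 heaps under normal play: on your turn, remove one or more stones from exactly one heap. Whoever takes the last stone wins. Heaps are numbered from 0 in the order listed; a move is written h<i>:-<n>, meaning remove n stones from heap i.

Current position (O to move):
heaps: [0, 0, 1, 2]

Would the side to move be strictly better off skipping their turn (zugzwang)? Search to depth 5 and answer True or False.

ply 1, O at (0,0,1,2) | h2:-1=-1→(0,0,0,2); h3:-1=+1→(0,0,1,1)*; h3:-2=-1→(0,0,1,0)
ply 2, X at (0,0,1,1) | h2:-1=-1→(0,0,0,1)*; h3:-1=-1→(0,0,1,0)
ply 3, O at (0,0,0,1) | h3:-1=+1→(0,0,0,0)*
ply 4: (0,0,0,0) is terminal -1 (X); from (0,0,1,2) depth 5
if O skipped the turn, X would face:
~ ply 1, X at (0,0,1,2) | h2:-1=-1→(0,0,0,2); h3:-1=+1→(0,0,1,1)*; h3:-2=-1→(0,0,1,0)
~ ply 2, O at (0,0,1,1) | h2:-1=-1→(0,0,0,1)*; h3:-1=-1→(0,0,1,0)
~ ply 3, X at (0,0,0,1) | h3:-1=+1→(0,0,0,0)*
~ ply 4: (0,0,0,0) is terminal -1 (O); from (0,0,1,2) depth 5
compare (O): move=+1 vs pass=-1

zugzwang((0,0,1,2), O) = False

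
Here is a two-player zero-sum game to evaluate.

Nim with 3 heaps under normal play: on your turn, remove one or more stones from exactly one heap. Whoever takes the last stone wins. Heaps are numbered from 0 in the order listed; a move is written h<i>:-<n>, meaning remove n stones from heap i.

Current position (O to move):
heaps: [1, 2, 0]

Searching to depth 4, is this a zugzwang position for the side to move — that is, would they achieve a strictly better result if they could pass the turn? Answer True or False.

[(1,2,0)] O move#1: h0:-1:-1/(0,2,0), h1:-1:+1/(1,1,0)*, h1:-2:-1/(1,0,0)
[(1,1,0)] X move#2: h0:-1:-1/(0,1,0)*, h1:-1:-1/(1,0,0)
[(0,1,0)] O move#3: h1:-1:+1/(0,0,0)*
[(0,0,0)] end (terminal -1, X#4); searched (1,2,0) to 4
if O skipped the turn, X would face:
~ [(1,2,0)] X move#1: h0:-1:-1/(0,2,0), h1:-1:+1/(1,1,0)*, h1:-2:-1/(1,0,0)
~ [(1,1,0)] O move#2: h0:-1:-1/(0,1,0)*, h1:-1:-1/(1,0,0)
~ [(0,1,0)] X move#3: h1:-1:+1/(0,0,0)*
~ [(0,0,0)] end (terminal -1, O#4); searched (1,2,0) to 4
compare (O): move=+1 vs pass=-1

zugzwang((1,2,0), O) = False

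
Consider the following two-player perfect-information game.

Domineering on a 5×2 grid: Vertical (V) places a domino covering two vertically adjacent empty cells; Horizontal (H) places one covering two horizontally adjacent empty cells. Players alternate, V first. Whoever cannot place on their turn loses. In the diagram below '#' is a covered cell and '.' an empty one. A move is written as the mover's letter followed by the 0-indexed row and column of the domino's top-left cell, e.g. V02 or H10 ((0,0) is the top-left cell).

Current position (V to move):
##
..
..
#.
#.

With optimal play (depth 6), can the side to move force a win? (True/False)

V winning at [##/../../#./#.]: True

p1 V@[##/../../#./#.]: V10[##/#./#./#./#.]+1* V11[##/.#/.#/#./#.]+1 V21[##/../.#/##/#.]-1 V31[##/../../##/##]-1
p2 H@[##/#./#./#./#.] terminal -1; root [##/../../#./#.] d6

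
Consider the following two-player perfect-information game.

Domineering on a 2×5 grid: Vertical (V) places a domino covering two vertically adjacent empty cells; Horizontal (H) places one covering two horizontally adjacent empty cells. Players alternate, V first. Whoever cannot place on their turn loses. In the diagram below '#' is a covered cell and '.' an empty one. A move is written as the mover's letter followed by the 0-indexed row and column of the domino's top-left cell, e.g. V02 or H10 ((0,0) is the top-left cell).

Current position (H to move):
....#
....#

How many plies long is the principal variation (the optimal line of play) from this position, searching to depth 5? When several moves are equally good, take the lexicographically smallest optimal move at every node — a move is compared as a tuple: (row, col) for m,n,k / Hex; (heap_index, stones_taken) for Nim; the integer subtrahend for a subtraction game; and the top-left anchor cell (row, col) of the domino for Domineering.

ply 1, H at ....#/....# | H00=-1→##..#/....#; H01=+1→.##.#/....#*; H02=-1→..###/....#; H10=-1→....#/##..#; H11=+1→....#/.##.#; H12=-1→....#/..###
ply 2, V at .##.#/....# | V00=-1→###.#/#...#*; V03=-1→.####/...##
ply 3, H at ###.#/#...# | H11=-1→###.#/###.#; H12=+1→###.#/#.###*
ply 4: ###.#/#.### is terminal -1 (V); from ....#/....# depth 5

PV length from [....#/....#]: 3 plies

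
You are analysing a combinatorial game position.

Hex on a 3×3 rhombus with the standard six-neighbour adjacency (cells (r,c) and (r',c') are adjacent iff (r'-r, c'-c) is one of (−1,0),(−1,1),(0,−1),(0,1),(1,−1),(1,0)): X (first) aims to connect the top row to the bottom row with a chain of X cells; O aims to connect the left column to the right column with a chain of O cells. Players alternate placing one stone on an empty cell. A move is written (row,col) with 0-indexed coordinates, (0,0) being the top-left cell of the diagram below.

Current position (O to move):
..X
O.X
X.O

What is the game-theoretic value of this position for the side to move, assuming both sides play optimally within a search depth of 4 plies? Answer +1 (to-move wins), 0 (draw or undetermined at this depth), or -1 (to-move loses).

p1 O@[..X/O.X/X.O]: (0,0)[O.X/O.X/X.O]-1* (0,1)[.OX/O.X/X.O]-1 (1,1)[..X/OOX/X.O]-1 (2,1)[..X/O.X/XOO]-1
p2 X@[O.X/O.X/X.O]: (0,1)[OXX/O.X/X.O]+1* (1,1)[O.X/OXX/X.O]+1 (2,1)[O.X/O.X/XXO]+1
p3 O@[OXX/O.X/X.O]: (1,1)[OXX/OOX/X.O]-1* (2,1)[OXX/O.X/XOO]-1
p4 X@[OXX/OOX/X.O]: (2,1)[OXX/OOX/XXO]+1*
p5 O@[OXX/OOX/XXO] terminal -1; root [..X/O.X/X.O] d4

value(..X/O.X/X.O, O) = -1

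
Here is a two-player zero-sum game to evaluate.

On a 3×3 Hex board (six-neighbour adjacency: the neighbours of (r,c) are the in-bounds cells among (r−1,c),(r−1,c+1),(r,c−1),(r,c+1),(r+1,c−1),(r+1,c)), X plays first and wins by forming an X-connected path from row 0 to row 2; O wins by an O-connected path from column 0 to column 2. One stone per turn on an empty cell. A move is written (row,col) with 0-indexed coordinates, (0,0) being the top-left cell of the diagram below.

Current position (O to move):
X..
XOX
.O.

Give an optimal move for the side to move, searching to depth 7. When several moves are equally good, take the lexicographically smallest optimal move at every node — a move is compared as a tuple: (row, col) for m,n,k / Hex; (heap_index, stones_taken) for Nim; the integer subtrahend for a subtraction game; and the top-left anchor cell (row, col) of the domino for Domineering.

O's best at [X../XOX/.O.]: (2,0)

p1 O@[X../XOX/.O.]: (0,1)[XO./XOX/.O.]-1 (0,2)[X.O/XOX/.O.]-1 (2,0)[X../XOX/OO.]+1* (2,2)[X../XOX/.OO]-1
p2 X@[X../XOX/OO.]: (0,1)[XX./XOX/OO.]-1* (0,2)[X.X/XOX/OO.]-1 (2,2)[X../XOX/OOX]-1
p3 O@[XX./XOX/OO.]: (0,2)[XXO/XOX/OO.]+1* (2,2)[XX./XOX/OOO]+1
p4 X@[XXO/XOX/OO.] terminal -1; root [X../XOX/.O.] d7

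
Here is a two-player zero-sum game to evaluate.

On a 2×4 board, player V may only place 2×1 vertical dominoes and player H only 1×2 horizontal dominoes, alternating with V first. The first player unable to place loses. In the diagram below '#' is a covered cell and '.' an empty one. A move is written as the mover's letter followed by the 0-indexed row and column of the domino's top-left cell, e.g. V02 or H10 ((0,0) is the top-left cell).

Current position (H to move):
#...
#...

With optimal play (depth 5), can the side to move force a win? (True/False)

[#.../#...] H move#1: H01:+1/###./#...*, H02:+1/#.##/#..., H11:+1/#.../###., H12:+1/#.../#.##
[###./#...] V move#2: V03:-1/####/#..#*
[####/#..#] H move#3: H11:+1/####/####*
[####/####] end (terminal -1, V#4); searched #.../#... to 5

H winning at [#.../#...]: True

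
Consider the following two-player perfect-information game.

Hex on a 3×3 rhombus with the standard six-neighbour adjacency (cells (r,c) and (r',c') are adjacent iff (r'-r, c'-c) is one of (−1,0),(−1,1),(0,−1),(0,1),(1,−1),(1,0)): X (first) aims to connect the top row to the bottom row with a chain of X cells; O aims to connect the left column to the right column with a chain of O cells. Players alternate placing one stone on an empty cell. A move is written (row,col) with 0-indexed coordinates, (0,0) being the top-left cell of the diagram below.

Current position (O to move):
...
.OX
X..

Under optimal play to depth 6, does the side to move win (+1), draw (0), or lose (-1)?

value(.../.OX/X.., O) = -1

p1 O@[.../.OX/X..]: (0,0)[O../.OX/X..]-1* (0,1)[.O./.OX/X..]-1 (0,2)[..O/.OX/X..]-1 (1,0)[.../OOX/X..]-1 (2,1)[.../.OX/XO.]-1 (2,2)[.../.OX/X.O]-1
p2 X@[O../.OX/X..]: (0,1)[OX./.OX/X..]+1* (0,2)[O.X/.OX/X..]+1 (1,0)[O../XOX/X..]+1 (2,1)[O../.OX/XX.]-1 (2,2)[O../.OX/X.X]-1
p3 O@[OX./.OX/X..]: (0,2)[OXO/.OX/X..]-1* (1,0)[OX./OOX/X..]-1 (2,1)[OX./.OX/XO.]-1 (2,2)[OX./.OX/X.O]-1
p4 X@[OXO/.OX/X..]: (1,0)[OXO/XOX/X..]+1* (2,1)[OXO/.OX/XX.]-1 (2,2)[OXO/.OX/X.X]-1
p5 O@[OXO/XOX/X..] terminal -1; root [.../.OX/X..] d6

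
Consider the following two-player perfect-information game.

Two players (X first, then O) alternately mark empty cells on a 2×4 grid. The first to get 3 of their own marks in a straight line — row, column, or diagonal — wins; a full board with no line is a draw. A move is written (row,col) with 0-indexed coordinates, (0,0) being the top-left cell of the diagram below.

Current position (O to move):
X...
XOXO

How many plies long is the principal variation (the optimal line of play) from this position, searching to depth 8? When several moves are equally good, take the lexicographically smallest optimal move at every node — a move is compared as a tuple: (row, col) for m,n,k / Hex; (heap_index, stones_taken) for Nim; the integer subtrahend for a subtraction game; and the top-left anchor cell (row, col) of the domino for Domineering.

ply 1, O at X.../XOXO | (0,1)=+0→XO../XOXO*; (0,2)=+0→X.O./XOXO; (0,3)=+0→X..O/XOXO
ply 2, X at XO../XOXO | (0,2)=+0→XOX./XOXO*; (0,3)=+0→XO.X/XOXO
ply 3, O at XOX./XOXO | (0,3)=+0→XOXO/XOXO*
ply 4: XOXO/XOXO is terminal +0 (X); from X.../XOXO depth 8

PV length from [X.../XOXO]: 3 plies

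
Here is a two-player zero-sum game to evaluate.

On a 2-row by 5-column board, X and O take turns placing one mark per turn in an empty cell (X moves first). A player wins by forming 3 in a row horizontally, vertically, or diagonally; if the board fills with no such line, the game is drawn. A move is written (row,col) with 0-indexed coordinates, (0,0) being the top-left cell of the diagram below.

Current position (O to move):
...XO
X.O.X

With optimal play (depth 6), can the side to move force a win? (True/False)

ply 1, O at ...XO/X.O.X | (0,0)=+0→O..XO/X.O.X*; (0,1)=+0→.O.XO/X.O.X; (0,2)=+0→..OXO/X.O.X; (1,1)=+0→...XO/XOO.X; (1,3)=+0→...XO/X.OOX
ply 2, X at O..XO/X.O.X | (0,1)=+0→OX.XO/X.O.X*; (0,2)=+0→O.XXO/X.O.X; (1,1)=+0→O..XO/XXO.X; (1,3)=+0→O..XO/X.OXX
ply 3, O at OX.XO/X.O.X | (0,2)=+0→OXOXO/X.O.X*; (1,1)=-1→OX.XO/XOO.X; (1,3)=-1→OX.XO/X.OOX
ply 4, X at OXOXO/X.O.X | (1,1)=+0→OXOXO/XXO.X*; (1,3)=+0→OXOXO/X.OXX
ply 5, O at OXOXO/XXO.X | (1,3)=+0→OXOXO/XXOOX*
ply 6: OXOXO/XXOOX is terminal +0 (X); from ...XO/X.O.X depth 6

O winning at [...XO/X.O.X]: False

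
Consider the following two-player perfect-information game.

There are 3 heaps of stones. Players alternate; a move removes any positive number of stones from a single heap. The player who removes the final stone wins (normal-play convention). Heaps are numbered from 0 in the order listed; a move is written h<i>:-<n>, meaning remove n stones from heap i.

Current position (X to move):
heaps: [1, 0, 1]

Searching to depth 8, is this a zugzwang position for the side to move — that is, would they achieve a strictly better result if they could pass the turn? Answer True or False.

p1 X@[(1,0,1)]: h0:-1[(0,0,1)]-1* h2:-1[(1,0,0)]-1
p2 O@[(0,0,1)]: h2:-1[(0,0,0)]+1*
p3 X@[(0,0,0)] terminal -1; root [(1,0,1)] d8
suppose X passes — search the same position with O to move:
pass> p1 O@[(1,0,1)]: h0:-1[(0,0,1)]-1* h2:-1[(1,0,0)]-1
pass> p2 X@[(0,0,1)]: h2:-1[(0,0,0)]+1*
pass> p3 O@[(0,0,0)] terminal -1; root [(1,0,1)] d8
for X: play -1, pass +1

zugzwang((1,0,1), X) = True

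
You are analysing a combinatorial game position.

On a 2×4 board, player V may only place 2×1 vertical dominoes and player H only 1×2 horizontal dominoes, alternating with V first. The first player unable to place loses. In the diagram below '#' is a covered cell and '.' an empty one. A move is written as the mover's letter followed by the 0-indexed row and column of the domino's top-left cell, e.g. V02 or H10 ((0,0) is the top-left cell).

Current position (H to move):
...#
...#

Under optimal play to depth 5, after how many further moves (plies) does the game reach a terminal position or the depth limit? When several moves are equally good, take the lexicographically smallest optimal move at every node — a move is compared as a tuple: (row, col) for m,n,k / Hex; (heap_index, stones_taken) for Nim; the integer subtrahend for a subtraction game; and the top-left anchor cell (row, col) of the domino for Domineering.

PV length from [...#/...#]: 3 plies

p1 H@[...#/...#]: H00[##.#/...#]+1* H01[.###/...#]+1 H10[...#/##.#]+1 H11[...#/.###]+1
p2 V@[##.#/...#]: V02[####/..##]-1*
p3 H@[####/..##]: H10[####/####]+1*
p4 V@[####/####] terminal -1; root [...#/...#] d5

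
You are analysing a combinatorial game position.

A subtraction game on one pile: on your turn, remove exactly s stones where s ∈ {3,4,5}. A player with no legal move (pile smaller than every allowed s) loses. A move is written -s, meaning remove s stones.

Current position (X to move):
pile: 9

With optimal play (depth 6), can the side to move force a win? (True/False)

X winning at [9]: False

p1 X@[9]: -3[6]-1* -4[5]-1 -5[4]-1
p2 O@[6]: -3[3]-1 -4[2]+1* -5[1]+1
p3 X@[2] terminal -1; root [9] d6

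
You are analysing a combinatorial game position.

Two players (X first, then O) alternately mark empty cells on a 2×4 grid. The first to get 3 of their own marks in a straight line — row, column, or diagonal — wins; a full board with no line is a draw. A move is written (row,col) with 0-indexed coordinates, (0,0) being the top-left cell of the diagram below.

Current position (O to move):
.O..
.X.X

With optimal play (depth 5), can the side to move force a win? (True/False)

p1 O@[.O../.X.X]: (0,0)[OO../.X.X]-1 (0,2)[.OO./.X.X]-1 (0,3)[.O.O/.X.X]-1 (1,0)[.O../OX.X]-1 (1,2)[.O../.XOX]+0*
p2 X@[.O../.XOX]: (0,0)[XO../.XOX]+0* (0,2)[.OX./.XOX]+0 (0,3)[.O.X/.XOX]+0 (1,0)[.O../XXOX]-1
p3 O@[XO../.XOX]: (0,2)[XOO./.XOX]+0* (0,3)[XO.O/.XOX]+0 (1,0)[XO../OXOX]+0
p4 X@[XOO./.XOX]: (0,3)[XOOX/.XOX]+0* (1,0)[XOO./XXOX]-1
p5 O@[XOOX/.XOX]: (1,0)[XOOX/OXOX]+0*
p6 X@[XOOX/OXOX] terminal +0; root [.O../.X.X] d5

O winning at [.O../.X.X]: False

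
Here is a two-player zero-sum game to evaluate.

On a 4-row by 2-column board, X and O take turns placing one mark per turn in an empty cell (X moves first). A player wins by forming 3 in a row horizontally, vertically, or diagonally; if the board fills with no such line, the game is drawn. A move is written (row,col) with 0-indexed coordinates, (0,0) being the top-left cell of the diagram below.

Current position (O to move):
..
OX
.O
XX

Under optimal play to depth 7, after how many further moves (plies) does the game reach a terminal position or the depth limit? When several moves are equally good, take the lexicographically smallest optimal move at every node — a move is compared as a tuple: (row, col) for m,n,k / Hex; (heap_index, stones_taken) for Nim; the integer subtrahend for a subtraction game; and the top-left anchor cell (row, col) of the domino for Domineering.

PV length from [../OX/.O/XX]: 3 plies

ply 1, O at ../OX/.O/XX | (0,0)=+0→O./OX/.O/XX*; (0,1)=+0→.O/OX/.O/XX; (2,0)=+0→../OX/OO/XX
ply 2, X at O./OX/.O/XX | (0,1)=-1→OX/OX/.O/XX; (2,0)=+0→O./OX/XO/XX*
ply 3, O at O./OX/XO/XX | (0,1)=+0→OO/OX/XO/XX*
ply 4: OO/OX/XO/XX is terminal +0 (X); from ../OX/.O/XX depth 7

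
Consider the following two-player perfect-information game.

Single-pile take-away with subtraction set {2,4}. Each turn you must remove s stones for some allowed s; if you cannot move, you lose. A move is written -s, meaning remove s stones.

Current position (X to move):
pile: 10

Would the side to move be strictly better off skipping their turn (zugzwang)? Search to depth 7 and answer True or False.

ply 1, X at 10 | -2=-1→8; -4=+1→6*
ply 2, O at 6 | -2=-1→4*; -4=-1→2
ply 3, X at 4 | -2=-1→2; -4=+1→0*
ply 4: 0 is terminal -1 (O); from 10 depth 7
suppose X passes — search the same position with O to move:
pass> ply 1, O at 10 | -2=-1→8; -4=+1→6*
pass> ply 2, X at 6 | -2=-1→4*; -4=-1→2
pass> ply 3, O at 4 | -2=-1→2; -4=+1→0*
pass> ply 4: 0 is terminal -1 (X); from 10 depth 7
for X: play +1, pass -1

zugzwang(10, X) = False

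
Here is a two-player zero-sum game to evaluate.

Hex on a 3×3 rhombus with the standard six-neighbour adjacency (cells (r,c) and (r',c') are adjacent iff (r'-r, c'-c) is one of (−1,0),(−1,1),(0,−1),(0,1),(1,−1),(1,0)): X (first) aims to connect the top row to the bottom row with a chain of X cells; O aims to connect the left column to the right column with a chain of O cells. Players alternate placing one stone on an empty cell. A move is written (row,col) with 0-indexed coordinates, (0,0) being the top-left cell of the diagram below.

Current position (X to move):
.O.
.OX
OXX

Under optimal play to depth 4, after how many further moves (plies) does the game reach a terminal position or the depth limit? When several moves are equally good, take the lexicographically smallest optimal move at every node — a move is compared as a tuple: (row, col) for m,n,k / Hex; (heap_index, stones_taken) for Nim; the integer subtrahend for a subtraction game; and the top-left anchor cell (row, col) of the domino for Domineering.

PV length from [.O./.OX/OXX]: 1 ply

p1 X@[.O./.OX/OXX]: (0,0)[XO./.OX/OXX]-1 (0,2)[.OX/.OX/OXX]+1* (1,0)[.O./XOX/OXX]-1
p2 O@[.OX/.OX/OXX] terminal -1; root [.O./.OX/OXX] d4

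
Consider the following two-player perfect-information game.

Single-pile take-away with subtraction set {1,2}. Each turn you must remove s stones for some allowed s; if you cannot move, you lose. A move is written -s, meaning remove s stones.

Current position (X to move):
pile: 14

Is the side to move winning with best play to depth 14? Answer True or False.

ply 1, X at 14 | -1=-1→13; -2=+1→12*
ply 2, O at 12 | -1=-1→11*; -2=-1→10
ply 3, X at 11 | -1=-1→10; -2=+1→9*
ply 4, O at 9 | -1=-1→8*; -2=-1→7
ply 5, X at 8 | -1=-1→7; -2=+1→6*
ply 6, O at 6 | -1=-1→5*; -2=-1→4
ply 7, X at 5 | -1=-1→4; -2=+1→3*
ply 8, O at 3 | -1=-1→2*; -2=-1→1
ply 9, X at 2 | -1=-1→1; -2=+1→0*
ply 10: 0 is terminal -1 (O); from 14 depth 14

X winning at [14]: True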